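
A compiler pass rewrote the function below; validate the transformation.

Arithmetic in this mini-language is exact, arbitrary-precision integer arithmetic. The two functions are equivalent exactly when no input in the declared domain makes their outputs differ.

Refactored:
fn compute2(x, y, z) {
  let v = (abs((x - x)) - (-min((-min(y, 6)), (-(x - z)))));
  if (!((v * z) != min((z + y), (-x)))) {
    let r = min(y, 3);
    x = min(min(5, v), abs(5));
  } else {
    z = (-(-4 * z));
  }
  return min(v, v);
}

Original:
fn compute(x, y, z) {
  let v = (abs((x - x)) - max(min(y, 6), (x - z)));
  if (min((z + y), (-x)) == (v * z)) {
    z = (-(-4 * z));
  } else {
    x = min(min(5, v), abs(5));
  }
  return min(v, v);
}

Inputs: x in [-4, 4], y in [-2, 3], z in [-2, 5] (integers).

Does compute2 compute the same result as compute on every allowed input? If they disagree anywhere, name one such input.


Equivalent. Whatever the rewrite altered, no input in the stated domain can expose a difference.
Every one of the 432 inputs gives matching results.
Tracing x=-2, y=-2, z=1: compute: v=2, then (min((z + y), (-x)) == (v * z)) is false, then x=2, then returns 2 | compute2: v=2, then (!((v * z) != min((z + y), (-x)))) is false, then z=4, then returns 2 — matching result 2.
verdict: equivalent


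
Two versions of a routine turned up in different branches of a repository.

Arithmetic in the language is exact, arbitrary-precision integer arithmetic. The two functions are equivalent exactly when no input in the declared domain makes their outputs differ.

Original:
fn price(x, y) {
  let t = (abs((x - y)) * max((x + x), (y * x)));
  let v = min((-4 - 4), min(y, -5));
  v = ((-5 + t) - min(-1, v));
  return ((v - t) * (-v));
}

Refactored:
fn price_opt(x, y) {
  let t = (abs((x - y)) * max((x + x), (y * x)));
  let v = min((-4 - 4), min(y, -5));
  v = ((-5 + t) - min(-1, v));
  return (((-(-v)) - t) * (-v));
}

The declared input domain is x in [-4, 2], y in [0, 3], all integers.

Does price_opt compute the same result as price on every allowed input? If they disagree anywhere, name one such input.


The two are interchangeable: same computation, different form, and every declared input agrees.
One worked example (x=-4, y=2) — price: t := -48 | v := -8 | v := -45 | result 135; price_opt: t := -48 | v := -8 | v := -45 | result 135; agreement on 135.
Checked all 28 inputs in the declared domain: the outputs agree on every one.
verdict: equivalent


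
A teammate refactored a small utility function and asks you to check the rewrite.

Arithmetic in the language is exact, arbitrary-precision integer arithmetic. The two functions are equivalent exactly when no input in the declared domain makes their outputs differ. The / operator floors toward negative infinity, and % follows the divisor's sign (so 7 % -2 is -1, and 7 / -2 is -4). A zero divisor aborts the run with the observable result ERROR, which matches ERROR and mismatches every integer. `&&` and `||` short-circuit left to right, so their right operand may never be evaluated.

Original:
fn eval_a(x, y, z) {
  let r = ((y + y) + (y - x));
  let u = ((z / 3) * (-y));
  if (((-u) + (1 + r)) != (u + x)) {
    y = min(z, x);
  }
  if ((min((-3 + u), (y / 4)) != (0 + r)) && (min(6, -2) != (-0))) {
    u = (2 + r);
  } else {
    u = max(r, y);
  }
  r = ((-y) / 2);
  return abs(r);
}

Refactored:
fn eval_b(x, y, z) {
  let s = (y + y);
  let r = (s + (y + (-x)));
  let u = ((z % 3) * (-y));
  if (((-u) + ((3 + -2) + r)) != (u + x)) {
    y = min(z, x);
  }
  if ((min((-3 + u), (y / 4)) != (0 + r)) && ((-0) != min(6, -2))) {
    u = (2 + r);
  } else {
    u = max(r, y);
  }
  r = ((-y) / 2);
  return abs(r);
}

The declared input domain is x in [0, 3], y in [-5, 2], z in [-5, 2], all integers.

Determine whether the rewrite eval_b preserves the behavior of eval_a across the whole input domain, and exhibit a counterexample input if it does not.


Take x=0, y=-1, z=-3.
eval_a: r := -3 | u := -1 | (((-u) + (1 + r)) != (u + x)): false | ((min((-3 + u), (y / 4)) != (0 + r)) && (min(6, -2) != (-0))): true | u := -1 | r := 0 | result 0
eval_b: s := -2 | r := -3 | u := 0 | (((-u) + ((3 + -2) + r)) != (u + x)): true | y := -3 | ((min((-3 + u), (y / 4)) != (0 + r)) && ((-0) != min(6, -2))): false | u := -3 | r := 1 | result 1
0 vs 1 — the two versions disagree here.
verdict: not equivalent; witness: x=0, y=-1, z=-3


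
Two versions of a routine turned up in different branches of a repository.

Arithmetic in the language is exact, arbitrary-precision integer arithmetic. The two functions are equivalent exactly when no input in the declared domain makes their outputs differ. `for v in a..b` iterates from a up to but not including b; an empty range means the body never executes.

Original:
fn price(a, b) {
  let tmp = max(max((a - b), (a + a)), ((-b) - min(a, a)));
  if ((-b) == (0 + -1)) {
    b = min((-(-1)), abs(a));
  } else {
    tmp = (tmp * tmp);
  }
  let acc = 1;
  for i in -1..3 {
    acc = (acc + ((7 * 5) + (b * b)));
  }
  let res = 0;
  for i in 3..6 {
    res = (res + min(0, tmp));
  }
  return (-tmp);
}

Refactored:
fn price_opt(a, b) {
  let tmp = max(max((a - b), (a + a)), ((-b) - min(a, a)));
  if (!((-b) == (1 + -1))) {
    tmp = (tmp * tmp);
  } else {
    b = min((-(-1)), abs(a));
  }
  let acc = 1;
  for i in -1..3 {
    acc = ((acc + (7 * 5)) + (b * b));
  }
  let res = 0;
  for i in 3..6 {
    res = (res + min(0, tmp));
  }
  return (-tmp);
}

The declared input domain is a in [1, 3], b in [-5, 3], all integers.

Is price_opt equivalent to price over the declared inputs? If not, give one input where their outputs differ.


The rewrite breaks on a=1, b=0, where the results are -4 and -2.
price: tmp=2, then ((-b) == (0 + -1)) is false, then tmp=4, then acc=1, then (i=-1), then acc=36, then (i=0), then acc=71, then (i=1), then acc=106, then (i=2), then acc=141, then res=0, then (i=3), then res=0, then (i=4), then res=0, then (i=5), then res=0, then returns -4
price_opt: tmp=2, then (!((-b) == (1 + -1))) is false, then b=1, then acc=1, then (i=-1), then acc=37, then (i=0), then acc=73, then (i=1), then acc=109, then (i=2), then acc=145, then res=0, then (i=3), then res=0, then (i=4), then res=0, then (i=5), then res=0, then returns -2
verdict: not equivalent; witness: a=1, b=0


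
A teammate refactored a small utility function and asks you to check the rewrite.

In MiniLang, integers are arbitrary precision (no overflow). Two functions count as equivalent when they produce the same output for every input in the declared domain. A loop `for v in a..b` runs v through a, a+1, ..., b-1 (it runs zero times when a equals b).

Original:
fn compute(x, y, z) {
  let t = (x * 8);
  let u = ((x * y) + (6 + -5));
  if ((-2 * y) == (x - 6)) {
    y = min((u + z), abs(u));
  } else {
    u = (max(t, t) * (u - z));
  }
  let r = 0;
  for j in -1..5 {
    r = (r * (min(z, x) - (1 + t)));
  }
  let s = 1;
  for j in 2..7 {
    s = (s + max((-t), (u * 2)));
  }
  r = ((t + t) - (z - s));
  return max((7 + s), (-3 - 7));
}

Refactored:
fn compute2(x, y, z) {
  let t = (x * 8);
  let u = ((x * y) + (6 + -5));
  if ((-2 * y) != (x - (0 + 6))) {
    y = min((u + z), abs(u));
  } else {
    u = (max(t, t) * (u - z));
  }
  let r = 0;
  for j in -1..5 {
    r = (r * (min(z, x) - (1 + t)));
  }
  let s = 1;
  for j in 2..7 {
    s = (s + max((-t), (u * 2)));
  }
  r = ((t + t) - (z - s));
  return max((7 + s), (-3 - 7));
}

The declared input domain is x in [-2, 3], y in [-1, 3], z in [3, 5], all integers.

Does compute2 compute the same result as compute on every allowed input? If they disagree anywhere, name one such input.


Try x=-2, y=-1, z=4.
compute: t := -16 | u := 3 | ((-2 * y) == (x - 6)): false | u := 16 | r := 0 | iter j=-1: | r := 0 | iter j=0: | r := 0 | iter j=1: | r := 0 | iter j=2: | r := 0 | iter j=3: | r := 0 | iter j=4: | r := 0 | s := 1 | iter j=2: | s := 33 | iter j=3: | s := 65 | iter j=4: | s := 97 | iter j=5: | s := 129 | iter j=6: | s := 161 | r := 125 | result 168
compute2: t := -16 | u := 3 | ((-2 * y) != (x - (0 + 6))): true | y := 3 | r := 0 | iter j=-1: | r := 0 | iter j=0: | r := 0 | iter j=1: | r := 0 | iter j=2: | r := 0 | iter j=3: | r := 0 | iter j=4: | r := 0 | s := 1 | iter j=2: | s := 17 | iter j=3: | s := 33 | iter j=4: | s := 49 | iter j=5: | s := 65 | iter j=6: | s := 81 | r := 45 | result 88
168 vs 88 — the two versions disagree here.
verdict: not equivalent; witness: x=-2, y=-1, z=4


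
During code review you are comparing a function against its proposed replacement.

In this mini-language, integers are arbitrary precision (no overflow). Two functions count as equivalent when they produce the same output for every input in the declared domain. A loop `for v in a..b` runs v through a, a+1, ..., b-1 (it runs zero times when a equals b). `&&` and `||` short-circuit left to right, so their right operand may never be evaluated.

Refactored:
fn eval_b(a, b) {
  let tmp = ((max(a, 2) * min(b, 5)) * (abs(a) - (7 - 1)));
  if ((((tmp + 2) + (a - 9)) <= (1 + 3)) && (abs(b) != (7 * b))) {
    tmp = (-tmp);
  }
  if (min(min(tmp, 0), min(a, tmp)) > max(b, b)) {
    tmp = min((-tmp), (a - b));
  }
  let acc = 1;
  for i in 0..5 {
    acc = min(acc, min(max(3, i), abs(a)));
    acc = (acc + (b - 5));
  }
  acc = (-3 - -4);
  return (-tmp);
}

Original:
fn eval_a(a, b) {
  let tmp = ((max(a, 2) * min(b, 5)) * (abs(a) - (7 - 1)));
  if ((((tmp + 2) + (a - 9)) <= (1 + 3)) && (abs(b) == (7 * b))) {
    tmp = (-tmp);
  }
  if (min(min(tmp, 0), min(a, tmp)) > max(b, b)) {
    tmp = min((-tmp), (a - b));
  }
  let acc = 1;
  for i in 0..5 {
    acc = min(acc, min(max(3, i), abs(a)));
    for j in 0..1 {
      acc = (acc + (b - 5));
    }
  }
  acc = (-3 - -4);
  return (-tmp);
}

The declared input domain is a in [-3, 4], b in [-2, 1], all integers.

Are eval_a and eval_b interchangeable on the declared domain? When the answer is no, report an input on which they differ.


On input a=-3, b=-2, eval_a returns -12 while eval_b returns 12.
verdict: not equivalent; witness: a=-3, b=-2


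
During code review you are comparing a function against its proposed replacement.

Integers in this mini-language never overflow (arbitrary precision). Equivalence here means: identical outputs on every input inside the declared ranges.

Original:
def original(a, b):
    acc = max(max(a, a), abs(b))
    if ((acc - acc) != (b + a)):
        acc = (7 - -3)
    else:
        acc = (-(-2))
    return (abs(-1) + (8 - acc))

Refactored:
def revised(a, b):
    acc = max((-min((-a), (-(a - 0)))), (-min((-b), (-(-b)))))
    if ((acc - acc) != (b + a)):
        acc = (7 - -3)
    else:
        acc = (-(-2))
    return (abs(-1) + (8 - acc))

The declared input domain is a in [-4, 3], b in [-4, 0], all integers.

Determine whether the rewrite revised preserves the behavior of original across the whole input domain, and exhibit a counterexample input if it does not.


Side by side, the visible changes include: constant usage differs; and arithmetic usage differs; and min/max/abs usage differs.
As a probe, take a=-4, b=-1: original runs acc=1, then ((acc - acc) != (b + a)) is true, then acc=10, then returns -1; revised runs acc=1, then ((acc - acc) != (b + a)) is true, then acc=10, then returns -1; both end at -1.
Sweeping the whole domain (40 inputs) finds no disagreement.
verdict: equivalent


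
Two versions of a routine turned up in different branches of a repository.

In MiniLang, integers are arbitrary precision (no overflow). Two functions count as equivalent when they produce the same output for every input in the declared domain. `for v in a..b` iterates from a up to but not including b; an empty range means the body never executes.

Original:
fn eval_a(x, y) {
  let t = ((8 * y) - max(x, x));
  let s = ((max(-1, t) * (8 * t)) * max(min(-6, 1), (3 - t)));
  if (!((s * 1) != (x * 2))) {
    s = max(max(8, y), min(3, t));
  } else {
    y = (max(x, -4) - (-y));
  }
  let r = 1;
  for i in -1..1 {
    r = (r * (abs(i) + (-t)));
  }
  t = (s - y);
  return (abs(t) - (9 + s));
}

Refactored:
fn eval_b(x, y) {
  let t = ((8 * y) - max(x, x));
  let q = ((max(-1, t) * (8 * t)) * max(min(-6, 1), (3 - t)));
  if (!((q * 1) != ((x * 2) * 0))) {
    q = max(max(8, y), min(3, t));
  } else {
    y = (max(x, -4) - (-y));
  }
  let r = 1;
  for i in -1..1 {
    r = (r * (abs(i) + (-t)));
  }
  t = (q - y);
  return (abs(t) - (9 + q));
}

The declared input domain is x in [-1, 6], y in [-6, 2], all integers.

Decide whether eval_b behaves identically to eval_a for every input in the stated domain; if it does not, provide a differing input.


Not equivalent: x=5, y=1 separates them (-3 vs -10).
eval_a: t = 3; s = 0; (!((s * 1) != (x * 2))) -> false; y = 6; r = 1; [i=-1]; r = -2; [i=0]; r = 6; t = -6; return -3
eval_b: t = 3; q = 0; (!((q * 1) != ((x * 2) * 0))) -> true; q = 8; r = 1; [i=-1]; r = -2; [i=0]; r = 6; t = 7; return -10
verdict: not equivalent; witness: x=5, y=1


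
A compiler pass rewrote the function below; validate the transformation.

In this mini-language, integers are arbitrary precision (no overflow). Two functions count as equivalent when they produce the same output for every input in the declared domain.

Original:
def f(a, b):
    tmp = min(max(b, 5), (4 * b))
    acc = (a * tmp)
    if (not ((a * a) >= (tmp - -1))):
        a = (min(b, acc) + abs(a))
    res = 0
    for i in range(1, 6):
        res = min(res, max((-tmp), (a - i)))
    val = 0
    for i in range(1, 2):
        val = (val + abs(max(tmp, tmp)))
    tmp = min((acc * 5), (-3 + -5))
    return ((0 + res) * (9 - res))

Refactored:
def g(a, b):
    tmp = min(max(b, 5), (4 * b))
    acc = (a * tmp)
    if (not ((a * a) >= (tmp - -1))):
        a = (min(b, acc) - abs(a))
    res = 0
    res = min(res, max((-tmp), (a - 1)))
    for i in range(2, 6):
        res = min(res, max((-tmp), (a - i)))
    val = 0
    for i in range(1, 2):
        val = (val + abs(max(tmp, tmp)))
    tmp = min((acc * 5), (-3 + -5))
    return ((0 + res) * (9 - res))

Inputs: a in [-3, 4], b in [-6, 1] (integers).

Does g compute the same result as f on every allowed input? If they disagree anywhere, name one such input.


The rewrite breaks on a=1, b=1, where the results are -36 and -52.
f: tmp becomes 4; next acc becomes 4; next (not ((a * a) >= (tmp - -1))) evaluates to true; next a becomes 2; next res becomes 0; next at i=1:; next res becomes 0; next at i=2:; next res becomes 0; next at i=3:; next res becomes -1; next at i=4:; next res becomes -2; next at i=5:; next res becomes -3; next val becomes 0; next at i=1:; next val becomes 4; next tmp becomes -8; next final value -36
g: tmp becomes 4; next acc becomes 4; next (not ((a * a) >= (tmp - -1))) evaluates to true; next a becomes 0; next res becomes 0; next res becomes -1; next at i=2:; next res becomes -2; next at i=3:; next res becomes -3; next at i=4:; next res becomes -4; next at i=5:; next res becomes -4; next val becomes 0; next at i=1:; next val becomes 4; next tmp becomes -8; next final value -52
verdict: not equivalent; witness: a=1, b=1


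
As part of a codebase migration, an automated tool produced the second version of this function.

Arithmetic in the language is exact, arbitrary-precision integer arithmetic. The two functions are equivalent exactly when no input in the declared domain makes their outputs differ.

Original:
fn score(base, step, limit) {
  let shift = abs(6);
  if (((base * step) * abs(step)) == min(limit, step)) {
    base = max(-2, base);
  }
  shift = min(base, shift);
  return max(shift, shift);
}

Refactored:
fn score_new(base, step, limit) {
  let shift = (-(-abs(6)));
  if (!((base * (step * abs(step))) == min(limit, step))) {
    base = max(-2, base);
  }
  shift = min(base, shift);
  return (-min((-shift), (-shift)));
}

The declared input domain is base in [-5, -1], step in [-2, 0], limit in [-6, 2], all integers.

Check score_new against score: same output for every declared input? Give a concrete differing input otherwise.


base=-5, step=-2, limit=-6 yields -5 from score but -2 from score_new.
verdict: not equivalent; witness: base=-5, step=-2, limit=-6


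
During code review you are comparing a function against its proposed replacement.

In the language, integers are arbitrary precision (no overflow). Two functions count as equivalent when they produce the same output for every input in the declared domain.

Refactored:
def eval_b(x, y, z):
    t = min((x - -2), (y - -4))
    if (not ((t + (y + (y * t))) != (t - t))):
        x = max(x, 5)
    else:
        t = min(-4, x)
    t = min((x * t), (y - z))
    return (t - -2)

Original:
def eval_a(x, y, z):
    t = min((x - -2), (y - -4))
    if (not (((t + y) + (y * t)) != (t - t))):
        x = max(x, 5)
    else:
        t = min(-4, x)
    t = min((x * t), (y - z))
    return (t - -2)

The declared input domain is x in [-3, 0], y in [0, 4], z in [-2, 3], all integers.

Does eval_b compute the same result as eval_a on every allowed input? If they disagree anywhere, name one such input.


Differences: same computation, different form — yet all 120 inputs agree.
verdict: equivalent


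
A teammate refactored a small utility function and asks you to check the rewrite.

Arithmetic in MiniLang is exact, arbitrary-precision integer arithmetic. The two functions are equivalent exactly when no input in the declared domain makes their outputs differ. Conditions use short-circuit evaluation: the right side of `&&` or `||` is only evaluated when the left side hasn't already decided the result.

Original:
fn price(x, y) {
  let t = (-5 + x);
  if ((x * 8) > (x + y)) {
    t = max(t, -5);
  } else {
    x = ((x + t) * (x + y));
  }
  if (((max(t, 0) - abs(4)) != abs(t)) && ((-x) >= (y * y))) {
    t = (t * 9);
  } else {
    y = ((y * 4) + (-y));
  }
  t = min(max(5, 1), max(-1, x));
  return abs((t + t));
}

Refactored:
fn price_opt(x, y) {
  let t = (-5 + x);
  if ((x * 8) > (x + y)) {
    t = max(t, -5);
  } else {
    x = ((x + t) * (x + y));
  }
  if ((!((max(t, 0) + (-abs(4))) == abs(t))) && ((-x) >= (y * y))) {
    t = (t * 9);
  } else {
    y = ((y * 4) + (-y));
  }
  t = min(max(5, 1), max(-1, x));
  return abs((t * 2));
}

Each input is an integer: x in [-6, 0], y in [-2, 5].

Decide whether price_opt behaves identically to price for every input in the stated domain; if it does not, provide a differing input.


Equivalent — the differences include constant usage differs; and comparison usage differs; and boolean connective usage differs; and arithmetic usage differs, yet no declared input distinguishes the two.
As a probe, take x=-4, y=5: price runs t becomes -9; next ((x * 8) > (x + y)) evaluates to false; next x becomes -13; next (((max(t, 0) - abs(4)) != abs(t)) && ((-x) >= (y * y))) evaluates to false; next y becomes 15; next t becomes -1; next final value 2; price_opt runs t becomes -9; next ((x * 8) > (x + y)) evaluates to false; next x becomes -13; next ((!((max(t, 0) + (-abs(4))) == abs(t))) && ((-x) >= (y * y))) evaluates to false; next y becomes 15; next t becomes -1; next final value 2; both end at 2.
An exhaustive pass over the 56 declared inputs shows identical outputs.
verdict: equivalent


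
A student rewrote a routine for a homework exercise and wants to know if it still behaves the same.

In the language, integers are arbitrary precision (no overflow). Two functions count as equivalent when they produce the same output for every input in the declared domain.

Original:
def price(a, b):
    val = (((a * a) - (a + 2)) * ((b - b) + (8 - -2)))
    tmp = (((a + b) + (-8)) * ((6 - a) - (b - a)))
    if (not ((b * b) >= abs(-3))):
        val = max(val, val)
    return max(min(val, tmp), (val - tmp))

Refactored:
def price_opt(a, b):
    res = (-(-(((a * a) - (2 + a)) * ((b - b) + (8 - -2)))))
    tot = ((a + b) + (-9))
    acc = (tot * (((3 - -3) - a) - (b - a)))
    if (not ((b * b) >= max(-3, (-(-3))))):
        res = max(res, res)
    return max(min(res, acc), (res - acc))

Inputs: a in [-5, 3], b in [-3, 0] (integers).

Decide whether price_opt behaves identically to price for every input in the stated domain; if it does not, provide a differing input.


On input a=-5, b=-3, price returns 424 while price_opt returns 433.
verdict: not equivalent; witness: a=-5, b=-3


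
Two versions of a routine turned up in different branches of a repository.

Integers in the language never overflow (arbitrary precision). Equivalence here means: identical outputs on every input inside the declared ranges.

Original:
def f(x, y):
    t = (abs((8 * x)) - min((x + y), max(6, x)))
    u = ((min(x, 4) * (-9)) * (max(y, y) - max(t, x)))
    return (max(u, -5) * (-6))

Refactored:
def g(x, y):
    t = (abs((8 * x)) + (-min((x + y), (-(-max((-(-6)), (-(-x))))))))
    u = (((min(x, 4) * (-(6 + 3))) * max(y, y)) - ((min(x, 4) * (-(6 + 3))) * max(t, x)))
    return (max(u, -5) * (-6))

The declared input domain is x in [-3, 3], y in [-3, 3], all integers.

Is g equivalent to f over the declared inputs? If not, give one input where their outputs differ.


The two are interchangeable: arithmetic usage differs, min/max/abs usage differs, constant usage differs, and every declared input agrees.
One worked example (x=3, y=-3) — f: t becomes 24; next u becomes 729; next final value -4374; g: t becomes 24; next u becomes 729; next final value -4374; agreement on -4374.
An exhaustive pass over the 49 declared inputs shows identical outputs.
verdict: equivalent


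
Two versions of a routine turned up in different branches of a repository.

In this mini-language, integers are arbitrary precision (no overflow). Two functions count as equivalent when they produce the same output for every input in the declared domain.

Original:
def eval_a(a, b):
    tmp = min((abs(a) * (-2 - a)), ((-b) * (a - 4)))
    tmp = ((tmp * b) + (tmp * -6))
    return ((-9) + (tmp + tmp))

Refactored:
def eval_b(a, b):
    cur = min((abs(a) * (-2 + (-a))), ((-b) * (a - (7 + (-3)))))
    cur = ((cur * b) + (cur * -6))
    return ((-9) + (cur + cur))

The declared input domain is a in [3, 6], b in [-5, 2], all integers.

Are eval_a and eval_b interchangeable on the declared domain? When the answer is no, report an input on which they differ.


Changes here: arithmetic usage differs; constant usage differs; local variable names differ; the full 32-point sweep finds no disagreement.
verdict: equivalent


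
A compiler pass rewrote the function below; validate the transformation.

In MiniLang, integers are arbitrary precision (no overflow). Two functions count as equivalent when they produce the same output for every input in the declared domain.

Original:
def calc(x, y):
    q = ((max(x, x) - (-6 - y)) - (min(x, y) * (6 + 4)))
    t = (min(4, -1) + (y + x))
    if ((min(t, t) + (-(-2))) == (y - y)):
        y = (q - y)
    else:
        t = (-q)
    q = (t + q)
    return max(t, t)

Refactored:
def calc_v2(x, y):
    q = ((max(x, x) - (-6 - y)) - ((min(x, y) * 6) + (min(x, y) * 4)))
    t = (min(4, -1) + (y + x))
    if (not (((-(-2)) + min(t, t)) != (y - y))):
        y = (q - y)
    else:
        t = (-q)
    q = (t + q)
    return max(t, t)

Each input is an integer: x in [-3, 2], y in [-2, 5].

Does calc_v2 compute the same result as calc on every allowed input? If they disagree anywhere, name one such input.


Changes here: arithmetic usage differs, and min/max/abs usage differs, and comparison usage differs, and boolean connective usage differs; the full 48-point sweep finds no disagreement.
verdict: equivalent


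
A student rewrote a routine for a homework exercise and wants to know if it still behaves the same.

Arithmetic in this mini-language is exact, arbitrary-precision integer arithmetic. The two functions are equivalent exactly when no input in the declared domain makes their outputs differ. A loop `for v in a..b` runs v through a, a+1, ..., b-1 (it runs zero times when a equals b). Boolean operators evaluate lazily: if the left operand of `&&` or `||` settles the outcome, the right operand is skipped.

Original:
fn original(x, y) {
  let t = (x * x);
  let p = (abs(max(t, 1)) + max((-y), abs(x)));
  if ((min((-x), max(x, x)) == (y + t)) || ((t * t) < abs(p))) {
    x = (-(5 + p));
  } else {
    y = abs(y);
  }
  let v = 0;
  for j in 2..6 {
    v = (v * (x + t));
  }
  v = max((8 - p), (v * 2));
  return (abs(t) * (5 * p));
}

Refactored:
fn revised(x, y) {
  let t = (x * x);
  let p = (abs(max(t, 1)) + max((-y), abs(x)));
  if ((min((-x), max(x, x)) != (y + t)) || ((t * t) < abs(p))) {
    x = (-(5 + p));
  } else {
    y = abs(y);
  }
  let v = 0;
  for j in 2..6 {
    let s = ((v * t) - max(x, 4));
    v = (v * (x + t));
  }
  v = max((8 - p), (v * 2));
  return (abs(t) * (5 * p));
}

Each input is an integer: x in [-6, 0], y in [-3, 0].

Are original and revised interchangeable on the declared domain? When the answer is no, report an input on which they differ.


The suspicious edit (`(min((-x), max(x, x)) == (y + t))` became `(min((-x), max(x, x)) != (y + t))`) never changes the result for any input inside the declared domain.
As a probe, take x=-5, y=-3: original runs t := 25 | p := 30 | ((min((-x), max(x, x)) == (y + t)) || ((t * t) < abs(p))): false | y := 3 | v := 0 | iter j=2: | v := 0 | iter j=3: | v := 0 | iter j=4: | v := 0 | iter j=5: | v := 0 | v := 0 | result 3750; revised runs t := 25 | p := 30 | ((min((-x), max(x, x)) != (y + t)) || ((t * t) < abs(p))): true | x := -35 | v := 0 | iter j=2: | s := -4 | v := 0 | iter j=3: | s := -4 | v := 0 | iter j=4: | s := -4 | v := 0 | iter j=5: | s := -4 | v := 0 | v := 0 | result 3750; both end at 3750.
Every one of the 28 inputs gives matching results.
verdict: equivalent


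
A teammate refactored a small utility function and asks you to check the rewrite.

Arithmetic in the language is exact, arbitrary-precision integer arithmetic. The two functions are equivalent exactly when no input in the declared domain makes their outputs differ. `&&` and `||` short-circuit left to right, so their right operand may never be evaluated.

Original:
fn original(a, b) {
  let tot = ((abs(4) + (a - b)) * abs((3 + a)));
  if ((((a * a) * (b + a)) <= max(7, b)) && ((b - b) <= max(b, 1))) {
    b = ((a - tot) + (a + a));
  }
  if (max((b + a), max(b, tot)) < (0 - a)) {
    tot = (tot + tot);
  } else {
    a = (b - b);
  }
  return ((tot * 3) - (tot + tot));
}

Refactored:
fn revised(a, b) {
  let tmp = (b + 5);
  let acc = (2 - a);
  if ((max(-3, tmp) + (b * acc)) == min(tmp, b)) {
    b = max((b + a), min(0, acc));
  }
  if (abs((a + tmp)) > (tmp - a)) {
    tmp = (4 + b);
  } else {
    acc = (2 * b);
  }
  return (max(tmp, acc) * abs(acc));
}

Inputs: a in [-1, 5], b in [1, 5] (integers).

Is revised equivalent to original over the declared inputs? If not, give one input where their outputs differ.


Evaluate both at a=-1, b=1.
original: tot := 4 | ((((a * a) * (b + a)) <= max(7, b)) && ((b - b) <= max(b, 1))): true | b := -7 | (max((b + a), max(b, tot)) < (0 - a)): false | a := 0 | result 4
revised: tmp := 6 | acc := 3 | ((max(-3, tmp) + (b * acc)) == min(tmp, b)): false | (abs((a + tmp)) > (tmp - a)): false | acc := 2 | result 12
4 and 12 differ, so these are not the same function on this domain.
verdict: not equivalent; witness: a=-1, b=1


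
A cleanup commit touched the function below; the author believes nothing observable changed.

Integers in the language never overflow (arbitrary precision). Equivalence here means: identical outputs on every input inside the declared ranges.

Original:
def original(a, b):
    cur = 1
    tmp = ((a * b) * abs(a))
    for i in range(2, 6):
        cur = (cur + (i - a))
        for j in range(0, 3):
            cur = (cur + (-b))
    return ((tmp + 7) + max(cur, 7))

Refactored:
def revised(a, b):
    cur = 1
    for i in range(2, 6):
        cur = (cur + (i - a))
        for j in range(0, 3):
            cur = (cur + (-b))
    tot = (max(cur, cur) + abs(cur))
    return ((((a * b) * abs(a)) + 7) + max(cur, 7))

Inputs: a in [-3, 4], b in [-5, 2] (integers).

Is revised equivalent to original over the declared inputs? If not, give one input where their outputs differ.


Comparing the listings, the differences include: local variable names differ; and arithmetic usage differs; and min/max/abs usage differs.
As a probe, take a=3, b=-5: original runs cur becomes 1; next tmp becomes -45; next at i=2:; next cur becomes 0; next at j=0:; next cur becomes 5; next at j=1:; next cur becomes 10; next at j=2:; next cur becomes 15; next at i=3:; next cur becomes 15; next at j=0:; next cur becomes 20; next at j=1:; next cur becomes 25; next at j=2:; next cur becomes 30; next at i=4:; next cur becomes 31; next at j=0:; next cur becomes 36; next at j=1:; next cur becomes 41; next at j=2:; next cur becomes 46; next at i=5:; next cur becomes 48; next at j=0:; next cur becomes 53; next at j=1:; next cur becomes 58; next at j=2:; next cur becomes 63; next final value 25; revised runs cur becomes 1; next at i=2:; next cur becomes 0; next at j=0:; next cur becomes 5; next at j=1:; next cur becomes 10; next at j=2:; next cur becomes 15; next at i=3:; next cur becomes 15; next at j=0:; next cur becomes 20; next at j=1:; next cur becomes 25; next at j=2:; next cur becomes 30; next at i=4:; next cur becomes 31; next at j=0:; next cur becomes 36; next at j=1:; next cur becomes 41; next at j=2:; next cur becomes 46; next at i=5:; next cur becomes 48; next at j=0:; next cur becomes 53; next at j=1:; next cur becomes 58; next at j=2:; next cur becomes 63; next tot becomes 126; next final value 25; both end at 25.
An exhaustive pass over the 64 declared inputs shows identical outputs.
verdict: equivalent


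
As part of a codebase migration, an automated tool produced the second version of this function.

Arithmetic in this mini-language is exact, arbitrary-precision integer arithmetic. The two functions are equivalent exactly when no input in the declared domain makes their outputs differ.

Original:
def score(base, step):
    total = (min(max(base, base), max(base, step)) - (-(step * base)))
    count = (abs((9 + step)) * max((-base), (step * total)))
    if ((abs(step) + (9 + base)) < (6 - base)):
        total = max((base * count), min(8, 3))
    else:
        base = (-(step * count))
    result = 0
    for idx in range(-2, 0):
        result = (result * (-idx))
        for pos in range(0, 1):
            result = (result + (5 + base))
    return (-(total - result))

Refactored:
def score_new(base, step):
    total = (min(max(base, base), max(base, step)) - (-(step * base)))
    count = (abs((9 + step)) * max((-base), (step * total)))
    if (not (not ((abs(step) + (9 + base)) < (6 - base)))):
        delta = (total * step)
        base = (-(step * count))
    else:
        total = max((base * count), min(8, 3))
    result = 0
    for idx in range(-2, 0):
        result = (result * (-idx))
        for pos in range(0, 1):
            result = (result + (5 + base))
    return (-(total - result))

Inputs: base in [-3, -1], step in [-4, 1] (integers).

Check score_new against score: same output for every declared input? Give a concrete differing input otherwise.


Try base=-3, step=-4.
score: total=9, then count=15, then ((abs(step) + (9 + base)) < (6 - base)) is false, then base=60, then result=0, then (idx=-2), then result=0, then (pos=0), then result=65, then (idx=-1), then result=65, then (pos=0), then result=130, then returns 121
score_new: total=9, then count=15, then (not (not ((abs(step) + (9 + base)) < (6 - base)))) is false, then total=3, then result=0, then (idx=-2), then result=0, then (pos=0), then result=2, then (idx=-1), then result=2, then (pos=0), then result=4, then returns 1
121 against 1: the behavior changed.
verdict: not equivalent; witness: base=-3, step=-4


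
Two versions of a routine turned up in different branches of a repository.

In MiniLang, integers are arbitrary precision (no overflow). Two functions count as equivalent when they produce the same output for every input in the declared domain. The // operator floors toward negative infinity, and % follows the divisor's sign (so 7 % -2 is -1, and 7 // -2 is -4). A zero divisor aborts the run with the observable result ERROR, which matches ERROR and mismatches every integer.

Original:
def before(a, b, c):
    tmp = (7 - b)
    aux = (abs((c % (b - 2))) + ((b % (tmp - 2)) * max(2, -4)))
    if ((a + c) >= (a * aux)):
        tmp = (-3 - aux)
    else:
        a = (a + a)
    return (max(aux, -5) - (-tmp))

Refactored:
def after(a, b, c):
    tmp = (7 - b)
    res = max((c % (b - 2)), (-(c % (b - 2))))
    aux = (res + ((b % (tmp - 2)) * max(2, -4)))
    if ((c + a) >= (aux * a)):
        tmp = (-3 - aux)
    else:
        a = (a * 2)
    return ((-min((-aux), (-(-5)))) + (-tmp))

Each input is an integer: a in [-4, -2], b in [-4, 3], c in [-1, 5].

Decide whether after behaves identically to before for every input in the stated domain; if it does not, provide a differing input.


Run the pair on a=-4, b=-4, c=-1.
before: tmp = 11; aux = 11; ((a + c) >= (a * aux)) -> true; tmp = -14; return -3
after: tmp = 11; res = 1; aux = 11; ((c + a) >= (aux * a)) -> true; tmp = -14; return 25
-3 against 25: the behavior changed.
verdict: not equivalent; witness: a=-4, b=-4, c=-1


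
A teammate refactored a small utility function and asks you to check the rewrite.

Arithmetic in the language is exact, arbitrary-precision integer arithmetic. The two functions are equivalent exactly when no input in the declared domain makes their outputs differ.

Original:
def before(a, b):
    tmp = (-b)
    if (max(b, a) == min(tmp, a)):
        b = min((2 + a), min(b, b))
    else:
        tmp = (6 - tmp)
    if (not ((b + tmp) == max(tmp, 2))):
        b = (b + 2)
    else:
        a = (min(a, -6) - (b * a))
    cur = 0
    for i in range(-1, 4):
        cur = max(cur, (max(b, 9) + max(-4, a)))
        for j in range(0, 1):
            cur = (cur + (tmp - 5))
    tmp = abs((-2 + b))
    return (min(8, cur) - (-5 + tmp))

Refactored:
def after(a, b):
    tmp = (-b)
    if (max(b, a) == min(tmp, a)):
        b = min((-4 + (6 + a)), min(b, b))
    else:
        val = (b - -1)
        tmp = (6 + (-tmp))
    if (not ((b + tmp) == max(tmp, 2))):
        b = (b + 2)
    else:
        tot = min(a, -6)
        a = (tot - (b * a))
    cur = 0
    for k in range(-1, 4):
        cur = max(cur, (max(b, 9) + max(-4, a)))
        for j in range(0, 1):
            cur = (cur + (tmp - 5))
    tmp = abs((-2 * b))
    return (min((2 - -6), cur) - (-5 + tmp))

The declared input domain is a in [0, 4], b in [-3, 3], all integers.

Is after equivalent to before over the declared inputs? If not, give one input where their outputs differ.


Try a=0, b=-3.
before: tmp becomes 3; next (max(b, a) == min(tmp, a)) evaluates to true; next b becomes -3; next (not ((b + tmp) == max(tmp, 2))) evaluates to true; next b becomes -1; next cur becomes 0; next at i=-1:; next cur becomes 9; next at j=0:; next cur becomes 7; next at i=0:; next cur becomes 9; next at j=0:; next cur becomes 7; next at i=1:; next cur becomes 9; next at j=0:; next cur becomes 7; next at i=2:; next cur becomes 9; next at j=0:; next cur becomes 7; next at i=3:; next cur becomes 9; next at j=0:; next cur becomes 7; next tmp becomes 3; next final value 9
after: tmp becomes 3; next (max(b, a) == min(tmp, a)) evaluates to true; next b becomes -3; next (not ((b + tmp) == max(tmp, 2))) evaluates to true; next b becomes -1; next cur becomes 0; next at k=-1:; next cur becomes 9; next at j=0:; next cur becomes 7; next at k=0:; next cur becomes 9; next at j=0:; next cur becomes 7; next at k=1:; next cur becomes 9; next at j=0:; next cur becomes 7; next at k=2:; next cur becomes 9; next at j=0:; next cur becomes 7; next at k=3:; next cur becomes 9; next at j=0:; next cur becomes 7; next tmp becomes 2; next final value 10
9 != 10, so the rewrite changes behavior.
verdict: not equivalent; witness: a=0, b=-3


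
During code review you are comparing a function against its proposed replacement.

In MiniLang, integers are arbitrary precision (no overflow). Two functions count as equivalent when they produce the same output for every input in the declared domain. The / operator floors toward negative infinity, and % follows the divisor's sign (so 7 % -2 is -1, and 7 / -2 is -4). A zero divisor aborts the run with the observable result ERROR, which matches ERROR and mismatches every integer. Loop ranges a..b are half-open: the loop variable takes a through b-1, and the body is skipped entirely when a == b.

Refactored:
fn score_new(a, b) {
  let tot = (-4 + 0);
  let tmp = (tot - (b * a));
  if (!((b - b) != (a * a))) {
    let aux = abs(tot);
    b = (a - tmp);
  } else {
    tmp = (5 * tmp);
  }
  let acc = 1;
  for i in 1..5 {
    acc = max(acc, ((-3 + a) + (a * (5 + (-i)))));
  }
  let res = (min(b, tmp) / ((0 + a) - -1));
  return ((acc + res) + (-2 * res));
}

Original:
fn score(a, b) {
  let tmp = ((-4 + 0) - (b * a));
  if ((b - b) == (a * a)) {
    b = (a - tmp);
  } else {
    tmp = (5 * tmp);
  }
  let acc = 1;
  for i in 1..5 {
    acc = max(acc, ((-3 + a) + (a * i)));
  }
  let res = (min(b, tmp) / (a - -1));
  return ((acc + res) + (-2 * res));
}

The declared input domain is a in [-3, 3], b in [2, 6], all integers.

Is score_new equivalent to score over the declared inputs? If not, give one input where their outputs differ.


Although comparison usage differs; arithmetic usage differs; statement counts differ; constant usage differs; boolean connective usage differs; local variable names differ; min/max/abs usage differs, 35/35 inputs agree.
verdict: equivalent


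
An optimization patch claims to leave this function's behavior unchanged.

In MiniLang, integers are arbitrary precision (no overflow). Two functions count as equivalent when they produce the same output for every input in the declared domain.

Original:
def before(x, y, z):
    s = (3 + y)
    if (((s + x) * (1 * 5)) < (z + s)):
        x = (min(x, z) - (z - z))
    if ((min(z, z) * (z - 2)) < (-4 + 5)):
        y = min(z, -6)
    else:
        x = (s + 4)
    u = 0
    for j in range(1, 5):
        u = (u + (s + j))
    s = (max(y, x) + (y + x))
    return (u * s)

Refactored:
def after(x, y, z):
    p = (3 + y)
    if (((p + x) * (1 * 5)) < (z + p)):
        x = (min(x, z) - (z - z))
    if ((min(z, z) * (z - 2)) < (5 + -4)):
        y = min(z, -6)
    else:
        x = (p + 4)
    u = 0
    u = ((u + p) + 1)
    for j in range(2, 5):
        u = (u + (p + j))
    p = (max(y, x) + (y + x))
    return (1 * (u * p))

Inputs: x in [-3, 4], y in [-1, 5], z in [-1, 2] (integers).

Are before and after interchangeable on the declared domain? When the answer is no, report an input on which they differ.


Differences: constant usage differs, and statement counts differ, and arithmetic usage differs, and local variable names differ, and loop structure differs — yet all 224 inputs agree.
verdict: equivalent


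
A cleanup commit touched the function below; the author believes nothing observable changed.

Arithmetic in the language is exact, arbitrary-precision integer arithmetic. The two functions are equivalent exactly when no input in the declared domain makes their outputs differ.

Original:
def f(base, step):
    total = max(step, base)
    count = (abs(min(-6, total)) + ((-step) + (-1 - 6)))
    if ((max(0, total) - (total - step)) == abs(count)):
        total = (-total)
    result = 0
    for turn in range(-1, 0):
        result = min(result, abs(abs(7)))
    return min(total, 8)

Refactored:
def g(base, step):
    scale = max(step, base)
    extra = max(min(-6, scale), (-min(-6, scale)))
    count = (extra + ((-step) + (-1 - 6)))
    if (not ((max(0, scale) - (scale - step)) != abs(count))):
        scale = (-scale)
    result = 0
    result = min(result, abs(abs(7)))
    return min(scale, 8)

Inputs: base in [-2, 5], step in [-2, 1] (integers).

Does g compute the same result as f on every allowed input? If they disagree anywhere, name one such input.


The two versions differ — the changes include comparison usage differs, plus local variable names differ, plus min/max/abs usage differs, plus constant usage differs, plus boolean connective usage differs, plus loop structure differs.
One worked example (base=2, step=1) — f: total=2, then count=-2, then ((max(0, total) - (total - step)) == abs(count)) is false, then result=0, then (turn=-1), then result=0, then returns 2; g: scale=2, then extra=6, then count=-2, then (not ((max(0, scale) - (scale - step)) != abs(count))) is false, then result=0, then result=0, then returns 2; agreement on 2.
Sweeping the whole domain (32 inputs) finds no disagreement.
verdict: equivalent
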